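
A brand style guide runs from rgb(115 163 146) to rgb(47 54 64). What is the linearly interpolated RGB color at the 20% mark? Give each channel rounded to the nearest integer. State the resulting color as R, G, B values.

20% corresponds to t = 0.2.
R = 115 + 0.2 × (47 − 115) = 115 + 0.2 × -68 = 101.4 → 101
G = 163 + 0.2 × (54 − 163) = 163 + 0.2 × -109 = 141.2 → 141
B = 146 + 0.2 × (64 − 146) = 146 + 0.2 × -82 = 129.6 → 130

(101, 141, 130)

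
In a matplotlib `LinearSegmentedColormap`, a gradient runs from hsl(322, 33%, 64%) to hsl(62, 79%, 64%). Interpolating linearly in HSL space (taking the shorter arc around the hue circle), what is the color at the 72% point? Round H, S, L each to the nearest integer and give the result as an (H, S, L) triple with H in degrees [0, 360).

(34, 66, 64)

Hue: 62 − 322 = -260°, but |-260| > 180 so the shorter arc goes the other way: Δh = -260 + 360 = 100°.
H = 322 + 0.72 × (100) = 394 → 394 → 394 mod 360 = 34°
S = 33 + 0.72 × (79 − 33) = 66.12 → 66%
L = 64 + 0.72 × (64 − 64) = 64 → 64%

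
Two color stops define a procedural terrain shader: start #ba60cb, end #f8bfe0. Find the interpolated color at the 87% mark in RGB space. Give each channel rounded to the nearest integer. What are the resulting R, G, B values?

#ba60cb → (186, 96, 203); #f8bfe0 → (248, 191, 224).
87% corresponds to t = 0.87.
R = 186 + 0.87 × (248 − 186) = 186 + 0.87 × 62 = 239.94 → 240
G = 96 + 0.87 × (191 − 96) = 96 + 0.87 × 95 = 178.65 → 179
B = 203 + 0.87 × (224 − 203) = 203 + 0.87 × 21 = 221.27 → 221

(240, 179, 221)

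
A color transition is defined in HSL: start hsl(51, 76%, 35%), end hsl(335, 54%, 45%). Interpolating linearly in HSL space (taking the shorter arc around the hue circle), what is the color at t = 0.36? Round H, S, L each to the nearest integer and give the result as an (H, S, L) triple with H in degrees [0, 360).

Hue: 335 − 51 = 284°, but |284| > 180 so the shorter arc goes the other way: Δh = 284 − 360 = -76°.
H = 51 + 0.36 × (-76) = 23.64 → 24°
S = 76 + 0.36 × (54 − 76) = 68.08 → 68%
L = 35 + 0.36 × (45 − 35) = 38.6 → 39%

(24, 68, 39)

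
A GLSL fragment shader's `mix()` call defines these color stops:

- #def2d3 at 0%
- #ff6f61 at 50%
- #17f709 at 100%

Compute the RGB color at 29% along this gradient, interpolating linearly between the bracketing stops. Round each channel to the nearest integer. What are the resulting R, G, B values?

29% lies between the 0% and 50% stops, so the local fraction is t = (29 − 0)/(50 − 0) = 29/50 ≈ 0.58.
#def2d3 → (222, 242, 211); #ff6f61 → (255, 111, 97).
R = 222 + 0.58 × (255 − 222) = 241.14 → 241
G = 242 + 0.58 × (111 − 242) = 166.02 → 166
B = 211 + 0.58 × (97 − 211) = 144.88 → 145

(241, 166, 145)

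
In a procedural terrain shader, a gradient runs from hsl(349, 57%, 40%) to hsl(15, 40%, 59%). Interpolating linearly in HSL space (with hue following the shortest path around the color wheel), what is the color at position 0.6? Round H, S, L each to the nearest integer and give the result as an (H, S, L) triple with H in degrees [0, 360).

Hue: 15 − 349 = -334°, but |-334| > 180 so the shorter arc goes the other way: Δh = -334 + 360 = 26°.
H = 349 + 0.6 × (26) = 364.6 → 365 → 365 mod 360 = 5°
S = 57 + 0.6 × (40 − 57) = 46.8 → 47%
L = 40 + 0.6 × (59 − 40) = 51.4 → 51%

(5, 47, 51)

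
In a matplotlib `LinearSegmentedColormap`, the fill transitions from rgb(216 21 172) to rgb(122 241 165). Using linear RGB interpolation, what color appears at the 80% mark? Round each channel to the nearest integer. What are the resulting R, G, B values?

80% corresponds to t = 0.8.
R = 216 + 0.8 × (122 − 216) = 216 + 0.8 × -94 = 140.8 → 141
G = 21 + 0.8 × (241 − 21) = 21 + 0.8 × 220 = 197 → 197
B = 172 + 0.8 × (165 − 172) = 172 + 0.8 × -7 = 166.4 → 166

(141, 197, 166)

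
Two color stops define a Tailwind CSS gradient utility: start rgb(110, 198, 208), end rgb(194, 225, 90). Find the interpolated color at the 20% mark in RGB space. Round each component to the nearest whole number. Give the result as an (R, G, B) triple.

(127, 203, 184)

20% corresponds to t = 0.2.
R = 110 + 0.2 × (194 − 110) = 110 + 0.2 × 84 = 126.8 → 127
G = 198 + 0.2 × (225 − 198) = 198 + 0.2 × 27 = 203.4 → 203
B = 208 + 0.2 × (90 − 208) = 208 + 0.2 × -118 = 184.4 → 184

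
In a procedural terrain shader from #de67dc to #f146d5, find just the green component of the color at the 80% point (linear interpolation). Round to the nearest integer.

G₁ = 103 (from #de67dc), G₂ = 70 (from #f146d5).
G = 103 + 0.8 × (70 − 103) = 76.6 → 77

77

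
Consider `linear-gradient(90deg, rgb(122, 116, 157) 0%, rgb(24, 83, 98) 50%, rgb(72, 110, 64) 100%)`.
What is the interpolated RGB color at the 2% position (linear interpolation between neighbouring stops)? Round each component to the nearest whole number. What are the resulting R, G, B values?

2% lies between the 0% and 50% stops, so the local fraction is t = (2 − 0)/(50 − 0) = 2/50 ≈ 0.04.
R = 122 + 0.04 × (24 − 122) = 118.08 → 118
G = 116 + 0.04 × (83 − 116) = 114.68 → 115
B = 157 + 0.04 × (98 − 157) = 154.64 → 155

(118, 115, 155)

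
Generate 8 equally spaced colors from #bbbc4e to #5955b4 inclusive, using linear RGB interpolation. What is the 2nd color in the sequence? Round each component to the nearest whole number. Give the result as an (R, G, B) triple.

(173, 173, 93)

With 8 swatches and endpoints inclusive, swatch 2 sits at t = (2 − 1)/(8 − 1) = 1/7 ≈ 0.1429.
#bbbc4e → (187, 188, 78); #5955b4 → (89, 85, 180).
R = 187 + 0.1429 × (89 − 187) = 172.996 → 173
G = 188 + 0.1429 × (85 − 188) = 173.281 → 173
B = 78 + 0.1429 × (180 − 78) = 92.576 → 93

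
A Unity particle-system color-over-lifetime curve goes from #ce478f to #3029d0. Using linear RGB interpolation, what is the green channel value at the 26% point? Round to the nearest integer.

G₁ = 71 (from #ce478f), G₂ = 41 (from #3029d0).
G = 71 + 0.26 × (41 − 71) = 63.2 → 63

63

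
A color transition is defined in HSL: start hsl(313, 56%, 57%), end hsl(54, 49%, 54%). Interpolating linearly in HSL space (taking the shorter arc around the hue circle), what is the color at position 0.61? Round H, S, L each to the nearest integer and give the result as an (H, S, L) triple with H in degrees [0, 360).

Hue: 54 − 313 = -259°, but |-259| > 180 so the shorter arc goes the other way: Δh = -259 + 360 = 101°.
H = 313 + 0.61 × (101) = 374.61 → 375 → 375 mod 360 = 15°
S = 56 + 0.61 × (49 − 56) = 51.73 → 52%
L = 57 + 0.61 × (54 − 57) = 55.17 → 55%

(15, 52, 55)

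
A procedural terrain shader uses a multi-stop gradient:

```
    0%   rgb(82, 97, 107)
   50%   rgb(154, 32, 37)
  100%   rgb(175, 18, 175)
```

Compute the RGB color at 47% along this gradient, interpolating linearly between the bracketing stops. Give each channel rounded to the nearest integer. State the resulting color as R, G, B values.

(150, 36, 41)

47% lies between the 0% and 50% stops, so the local fraction is t = (47 − 0)/(50 − 0) = 47/50 ≈ 0.94.
R = 82 + 0.94 × (154 − 82) = 149.68 → 150
G = 97 + 0.94 × (32 − 97) = 35.9 → 36
B = 107 + 0.94 × (37 − 107) = 41.2 → 41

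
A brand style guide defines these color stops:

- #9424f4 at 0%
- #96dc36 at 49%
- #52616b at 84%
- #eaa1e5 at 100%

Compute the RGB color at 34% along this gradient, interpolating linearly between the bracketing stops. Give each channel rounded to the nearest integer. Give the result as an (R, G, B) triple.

(149, 164, 112)

34% lies between the 0% and 49% stops, so the local fraction is t = (34 − 0)/(49 − 0) = 34/49 ≈ 0.6939.
#9424f4 → (148, 36, 244); #96dc36 → (150, 220, 54).
R = 148 + 0.6939 × (150 − 148) = 149.388 → 149
G = 36 + 0.6939 × (220 − 36) = 163.678 → 164
B = 244 + 0.6939 × (54 − 244) = 112.159 → 112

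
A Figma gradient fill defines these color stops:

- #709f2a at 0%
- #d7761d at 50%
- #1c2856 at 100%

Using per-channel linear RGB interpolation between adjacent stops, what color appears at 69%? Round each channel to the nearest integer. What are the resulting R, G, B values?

(144, 88, 51)

69% lies between the 50% and 100% stops, so the local fraction is t = (69 − 50)/(100 − 50) = 19/50 ≈ 0.38.
#d7761d → (215, 118, 29); #1c2856 → (28, 40, 86).
R = 215 + 0.38 × (28 − 215) = 143.94 → 144
G = 118 + 0.38 × (40 − 118) = 88.36 → 88
B = 29 + 0.38 × (86 − 29) = 50.66 → 51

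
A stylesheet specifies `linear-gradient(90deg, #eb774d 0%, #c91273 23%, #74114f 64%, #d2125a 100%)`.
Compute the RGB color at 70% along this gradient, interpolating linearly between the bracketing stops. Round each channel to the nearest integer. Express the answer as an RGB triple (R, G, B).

70% lies between the 64% and 100% stops, so the local fraction is t = (70 − 64)/(100 − 64) = 6/36 ≈ 0.1667.
#74114f → (116, 17, 79); #d2125a → (210, 18, 90).
R = 116 + 0.1667 × (210 − 116) = 131.67 → 132
G = 17 + 0.1667 × (18 − 17) = 17.167 → 17
B = 79 + 0.1667 × (90 − 79) = 80.834 → 81

(132, 17, 81)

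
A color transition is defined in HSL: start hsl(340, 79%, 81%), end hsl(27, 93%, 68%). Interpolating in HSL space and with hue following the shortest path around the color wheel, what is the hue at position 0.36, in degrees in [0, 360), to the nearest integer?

357

Hue: 27 − 340 = -313°, but |-313| > 180 so the shorter arc goes the other way: Δh = -313 + 360 = 47°.
H = 340 + 0.36 × (47) = 356.92 → 357°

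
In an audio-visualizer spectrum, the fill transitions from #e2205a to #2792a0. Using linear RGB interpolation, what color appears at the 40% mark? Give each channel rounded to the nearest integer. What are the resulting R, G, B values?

#e2205a → (226, 32, 90); #2792a0 → (39, 146, 160).
40% corresponds to t = 0.4.
R = 226 + 0.4 × (39 − 226) = 226 + 0.4 × -187 = 151.2 → 151
G = 32 + 0.4 × (146 − 32) = 32 + 0.4 × 114 = 77.6 → 78
B = 90 + 0.4 × (160 − 90) = 90 + 0.4 × 70 = 118 → 118

(151, 78, 118)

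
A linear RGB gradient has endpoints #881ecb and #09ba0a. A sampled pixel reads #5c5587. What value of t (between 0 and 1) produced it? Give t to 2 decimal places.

0.35

Invert the lerp on the B channel (largest span, 193): t = (135 − 203) / (10 − 203) = -68/-193 = 0.35233.
Check on R: (92 − 136)/(9 − 136) = 0.3465 ✓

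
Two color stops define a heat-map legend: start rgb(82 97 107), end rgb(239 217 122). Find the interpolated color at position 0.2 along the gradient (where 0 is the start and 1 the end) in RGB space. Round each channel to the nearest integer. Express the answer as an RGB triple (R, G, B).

(113, 121, 110)

R = 82 + 0.2 × (239 − 82) = 82 + 0.2 × 157 = 113.4 → 113
G = 97 + 0.2 × (217 − 97) = 97 + 0.2 × 120 = 121 → 121
B = 107 + 0.2 × (122 − 107) = 107 + 0.2 × 15 = 110 → 110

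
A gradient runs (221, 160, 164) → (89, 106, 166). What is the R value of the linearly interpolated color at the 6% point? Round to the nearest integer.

213

R = 221 + 0.06 × (89 − 221) = 213.08 → 213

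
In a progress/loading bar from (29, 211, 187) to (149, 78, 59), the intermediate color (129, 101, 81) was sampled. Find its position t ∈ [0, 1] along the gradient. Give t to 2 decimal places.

0.83

Invert the lerp on the G channel (largest span, 133): t = (101 − 211) / (78 − 211) = -110/-133 = 0.82707.
Check on R: (129 − 29)/(149 − 29) = 0.8333 ✓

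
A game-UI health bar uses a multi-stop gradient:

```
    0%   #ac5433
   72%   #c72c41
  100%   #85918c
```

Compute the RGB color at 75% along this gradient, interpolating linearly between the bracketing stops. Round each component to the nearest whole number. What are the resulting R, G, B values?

75% lies between the 72% and 100% stops, so the local fraction is t = (75 − 72)/(100 − 72) = 3/28 ≈ 0.1071.
#c72c41 → (199, 44, 65); #85918c → (133, 145, 140).
R = 199 + 0.1071 × (133 − 199) = 191.931 → 192
G = 44 + 0.1071 × (145 − 44) = 54.817 → 55
B = 65 + 0.1071 × (140 − 65) = 73.032 → 73

(192, 55, 73)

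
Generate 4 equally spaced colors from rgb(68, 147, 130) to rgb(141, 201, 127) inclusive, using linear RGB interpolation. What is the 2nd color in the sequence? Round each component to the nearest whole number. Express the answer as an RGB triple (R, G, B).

With 4 swatches and endpoints inclusive, swatch 2 sits at t = (2 − 1)/(4 − 1) = 1/3 ≈ 0.3333.
R = 68 + 0.3333 × (141 − 68) = 92.331 → 92
G = 147 + 0.3333 × (201 − 147) = 164.998 → 165
B = 130 + 0.3333 × (127 − 130) = 129 → 129

(92, 165, 129)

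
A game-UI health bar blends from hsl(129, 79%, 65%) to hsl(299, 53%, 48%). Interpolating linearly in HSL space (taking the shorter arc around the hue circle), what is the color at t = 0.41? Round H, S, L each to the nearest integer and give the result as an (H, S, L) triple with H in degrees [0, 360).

(199, 68, 58)

Hue arc: Δh = 299 − 129 = 170° (|Δh| ≤ 180, already the shorter path).
H = 129 + 0.41 × (170) = 198.7 → 199°
S = 79 + 0.41 × (53 − 79) = 68.34 → 68%
L = 65 + 0.41 × (48 − 65) = 58.03 → 58%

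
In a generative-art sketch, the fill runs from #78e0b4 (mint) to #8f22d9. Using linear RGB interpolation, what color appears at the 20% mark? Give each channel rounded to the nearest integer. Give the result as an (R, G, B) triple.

#78e0b4 → (120, 224, 180); #8f22d9 → (143, 34, 217).
20% corresponds to t = 0.2.
R = 120 + 0.2 × (143 − 120) = 120 + 0.2 × 23 = 124.6 → 125
G = 224 + 0.2 × (34 − 224) = 224 + 0.2 × -190 = 186 → 186
B = 180 + 0.2 × (217 − 180) = 180 + 0.2 × 37 = 187.4 → 187

(125, 186, 187)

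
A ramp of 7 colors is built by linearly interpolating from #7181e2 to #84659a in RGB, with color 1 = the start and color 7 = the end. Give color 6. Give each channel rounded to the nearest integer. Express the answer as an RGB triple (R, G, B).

(129, 106, 166)

With 7 swatches and endpoints inclusive, swatch 6 sits at t = (6 − 1)/(7 − 1) = 5/6 ≈ 0.8333.
#7181e2 → (113, 129, 226); #84659a → (132, 101, 154).
R = 113 + 0.8333 × (132 − 113) = 128.833 → 129
G = 129 + 0.8333 × (101 − 129) = 105.668 → 106
B = 226 + 0.8333 × (154 − 226) = 166.002 → 166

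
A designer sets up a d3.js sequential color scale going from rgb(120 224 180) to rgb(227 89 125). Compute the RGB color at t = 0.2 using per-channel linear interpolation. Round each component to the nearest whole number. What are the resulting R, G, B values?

R = 120 + 0.2 × (227 − 120) = 120 + 0.2 × 107 = 141.4 → 141
G = 224 + 0.2 × (89 − 224) = 224 + 0.2 × -135 = 197 → 197
B = 180 + 0.2 × (125 − 180) = 180 + 0.2 × -55 = 169 → 169

(141, 197, 169)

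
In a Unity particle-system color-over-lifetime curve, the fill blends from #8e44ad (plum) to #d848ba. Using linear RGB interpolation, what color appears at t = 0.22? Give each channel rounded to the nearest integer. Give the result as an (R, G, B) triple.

(158, 69, 176)

#8e44ad → (142, 68, 173); #d848ba → (216, 72, 186).
R = 142 + 0.22 × (216 − 142) = 142 + 0.22 × 74 = 158.28 → 158
G = 68 + 0.22 × (72 − 68) = 68 + 0.22 × 4 = 68.88 → 69
B = 173 + 0.22 × (186 − 173) = 173 + 0.22 × 13 = 175.86 → 176
So the blended color is (158, 69, 176), about #9e45b0.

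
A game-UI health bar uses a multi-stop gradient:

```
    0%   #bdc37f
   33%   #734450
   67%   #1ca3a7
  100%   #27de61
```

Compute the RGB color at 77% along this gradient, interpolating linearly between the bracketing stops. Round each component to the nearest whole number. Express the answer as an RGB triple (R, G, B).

(31, 181, 146)

77% lies between the 67% and 100% stops, so the local fraction is t = (77 − 67)/(100 − 67) = 10/33 ≈ 0.303.
#1ca3a7 → (28, 163, 167); #27de61 → (39, 222, 97).
R = 28 + 0.303 × (39 − 28) = 31.333 → 31
G = 163 + 0.303 × (222 − 163) = 180.877 → 181
B = 167 + 0.303 × (97 − 167) = 145.79 → 146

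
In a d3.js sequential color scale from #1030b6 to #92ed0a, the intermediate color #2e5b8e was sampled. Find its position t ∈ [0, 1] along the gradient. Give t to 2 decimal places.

0.23

Invert the lerp on the G channel (largest span, 189): t = (91 − 48) / (237 − 48) = 43/189 = 0.22751.
Check on R: (46 − 16)/(146 − 16) = 0.2308 ✓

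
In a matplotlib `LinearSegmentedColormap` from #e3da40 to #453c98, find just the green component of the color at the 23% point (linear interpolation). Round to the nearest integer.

182

G₁ = 218 (from #e3da40), G₂ = 60 (from #453c98).
G = 218 + 0.23 × (60 − 218) = 181.66 → 182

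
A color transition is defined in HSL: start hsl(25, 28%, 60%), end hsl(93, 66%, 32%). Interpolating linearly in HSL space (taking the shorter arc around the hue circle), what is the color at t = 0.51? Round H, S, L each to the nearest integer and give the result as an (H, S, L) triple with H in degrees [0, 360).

(60, 47, 46)

Hue arc: Δh = 93 − 25 = 68° (|Δh| ≤ 180, already the shorter path).
H = 25 + 0.51 × (68) = 59.68 → 60°
S = 28 + 0.51 × (66 − 28) = 47.38 → 47%
L = 60 + 0.51 × (32 − 60) = 45.72 → 46%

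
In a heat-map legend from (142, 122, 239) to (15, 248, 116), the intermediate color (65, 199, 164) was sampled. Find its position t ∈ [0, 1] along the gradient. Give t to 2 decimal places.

0.61

Invert the lerp on the R channel (largest span, 127): t = (65 − 142) / (15 − 142) = -77/-127 = 0.6063.
Check on G: (199 − 122)/(248 − 122) = 0.6111 ✓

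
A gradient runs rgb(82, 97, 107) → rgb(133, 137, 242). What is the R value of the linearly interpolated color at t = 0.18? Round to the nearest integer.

R = 82 + 0.18 × (133 − 82) = 91.18 → 91

91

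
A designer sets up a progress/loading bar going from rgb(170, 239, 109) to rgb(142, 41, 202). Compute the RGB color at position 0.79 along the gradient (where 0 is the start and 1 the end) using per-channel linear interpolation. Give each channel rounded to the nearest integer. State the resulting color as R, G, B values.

R = 170 + 0.79 × (142 − 170) = 170 + 0.79 × -28 = 147.88 → 148
G = 239 + 0.79 × (41 − 239) = 239 + 0.79 × -198 = 82.58 → 83
B = 109 + 0.79 × (202 − 109) = 109 + 0.79 × 93 = 182.47 → 182

(148, 83, 182)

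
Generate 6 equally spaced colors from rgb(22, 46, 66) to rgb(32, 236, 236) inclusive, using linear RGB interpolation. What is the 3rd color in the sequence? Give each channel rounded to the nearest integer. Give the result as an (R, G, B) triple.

With 6 swatches and endpoints inclusive, swatch 3 sits at t = (3 − 1)/(6 − 1) = 2/5 ≈ 0.4.
R = 22 + 0.4 × (32 − 22) = 26 → 26
G = 46 + 0.4 × (236 − 46) = 122 → 122
B = 66 + 0.4 × (236 − 66) = 134 → 134

(26, 122, 134)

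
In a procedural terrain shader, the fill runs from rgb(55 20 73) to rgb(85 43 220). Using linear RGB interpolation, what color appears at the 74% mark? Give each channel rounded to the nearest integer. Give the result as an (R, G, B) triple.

74% corresponds to t = 0.74.
R = 55 + 0.74 × (85 − 55) = 55 + 0.74 × 30 = 77.2 → 77
G = 20 + 0.74 × (43 − 20) = 20 + 0.74 × 23 = 37.02 → 37
B = 73 + 0.74 × (220 − 73) = 73 + 0.74 × 147 = 181.78 → 182

(77, 37, 182)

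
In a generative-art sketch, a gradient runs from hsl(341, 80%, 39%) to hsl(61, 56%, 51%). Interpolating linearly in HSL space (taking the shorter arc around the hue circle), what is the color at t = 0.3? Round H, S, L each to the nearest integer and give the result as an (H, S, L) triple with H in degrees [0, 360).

(5, 73, 43)

Hue: 61 − 341 = -280°, but |-280| > 180 so the shorter arc goes the other way: Δh = -280 + 360 = 80°.
H = 341 + 0.3 × (80) = 365 → 365 → 365 mod 360 = 5°
S = 80 + 0.3 × (56 − 80) = 72.8 → 73%
L = 39 + 0.3 × (51 − 39) = 42.6 → 43%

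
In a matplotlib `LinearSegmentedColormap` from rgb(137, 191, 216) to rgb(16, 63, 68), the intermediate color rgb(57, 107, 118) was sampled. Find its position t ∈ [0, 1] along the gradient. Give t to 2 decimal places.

0.66

Invert the lerp on the B channel (largest span, 148): t = (118 − 216) / (68 − 216) = -98/-148 = 0.66216.
Check on R: (57 − 137)/(16 − 137) = 0.6612 ✓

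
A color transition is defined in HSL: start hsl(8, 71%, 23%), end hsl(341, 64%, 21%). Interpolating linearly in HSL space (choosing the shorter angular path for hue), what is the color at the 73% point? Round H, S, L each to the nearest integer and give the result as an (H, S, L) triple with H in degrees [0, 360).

Hue: 341 − 8 = 333°, but |333| > 180 so the shorter arc goes the other way: Δh = 333 − 360 = -27°.
H = 8 + 0.73 × (-27) = -11.71 → -12 → -12 mod 360 = 348°
S = 71 + 0.73 × (64 − 71) = 65.89 → 66%
L = 23 + 0.73 × (21 − 23) = 21.54 → 22%

(348, 66, 22)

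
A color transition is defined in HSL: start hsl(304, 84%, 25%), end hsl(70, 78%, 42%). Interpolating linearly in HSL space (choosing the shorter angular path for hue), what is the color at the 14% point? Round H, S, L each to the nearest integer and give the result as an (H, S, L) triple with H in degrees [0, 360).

(322, 83, 27)

Hue: 70 − 304 = -234°, but |-234| > 180 so the shorter arc goes the other way: Δh = -234 + 360 = 126°.
H = 304 + 0.14 × (126) = 321.64 → 322°
S = 84 + 0.14 × (78 − 84) = 83.16 → 83%
L = 25 + 0.14 × (42 − 25) = 27.38 → 27%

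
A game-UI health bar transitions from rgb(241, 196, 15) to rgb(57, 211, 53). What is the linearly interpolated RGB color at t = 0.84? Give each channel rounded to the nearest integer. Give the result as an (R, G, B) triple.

(86, 209, 47)

R = 241 + 0.84 × (57 − 241) = 241 + 0.84 × -184 = 86.44 → 86
G = 196 + 0.84 × (211 − 196) = 196 + 0.84 × 15 = 208.6 → 209
B = 15 + 0.84 × (53 − 15) = 15 + 0.84 × 38 = 46.92 → 47
So the blended color is (86, 209, 47), about #56d12f.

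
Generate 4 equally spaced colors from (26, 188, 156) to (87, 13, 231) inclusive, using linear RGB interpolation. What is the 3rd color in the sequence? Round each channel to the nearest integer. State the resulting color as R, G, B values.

With 4 swatches and endpoints inclusive, swatch 3 sits at t = (3 − 1)/(4 − 1) = 2/3 ≈ 0.6667.
R = 26 + 0.6667 × (87 − 26) = 66.669 → 67
G = 188 + 0.6667 × (13 − 188) = 71.328 → 71
B = 156 + 0.6667 × (231 − 156) = 206.002 → 206

(67, 71, 206)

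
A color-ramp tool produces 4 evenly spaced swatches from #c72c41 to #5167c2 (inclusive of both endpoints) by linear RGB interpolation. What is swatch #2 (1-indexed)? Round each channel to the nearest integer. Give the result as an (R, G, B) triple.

With 4 swatches and endpoints inclusive, swatch 2 sits at t = (2 − 1)/(4 − 1) = 1/3 ≈ 0.3333.
#c72c41 → (199, 44, 65); #5167c2 → (81, 103, 194).
R = 199 + 0.3333 × (81 − 199) = 159.671 → 160
G = 44 + 0.3333 × (103 − 44) = 63.665 → 64
B = 65 + 0.3333 × (194 − 65) = 107.996 → 108

(160, 64, 108)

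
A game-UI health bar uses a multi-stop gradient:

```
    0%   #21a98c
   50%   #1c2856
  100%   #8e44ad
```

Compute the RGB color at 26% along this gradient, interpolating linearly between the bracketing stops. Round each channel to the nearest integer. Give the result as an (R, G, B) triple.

26% lies between the 0% and 50% stops, so the local fraction is t = (26 − 0)/(50 − 0) = 26/50 ≈ 0.52.
#21a98c → (33, 169, 140); #1c2856 → (28, 40, 86).
R = 33 + 0.52 × (28 − 33) = 30.4 → 30
G = 169 + 0.52 × (40 − 169) = 101.92 → 102
B = 140 + 0.52 × (86 − 140) = 111.92 → 112

(30, 102, 112)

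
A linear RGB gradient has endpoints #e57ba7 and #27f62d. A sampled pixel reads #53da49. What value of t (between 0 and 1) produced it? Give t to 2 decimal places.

0.77

Invert the lerp on the R channel (largest span, 190): t = (83 − 229) / (39 − 229) = -146/-190 = 0.76842.
Check on G: (218 − 123)/(246 − 123) = 0.7724 ✓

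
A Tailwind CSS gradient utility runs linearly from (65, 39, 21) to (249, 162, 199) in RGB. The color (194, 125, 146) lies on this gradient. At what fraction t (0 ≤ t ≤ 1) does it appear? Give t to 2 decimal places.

Invert the lerp on the R channel (largest span, 184): t = (194 − 65) / (249 − 65) = 129/184 = 0.70109.
Check on G: (125 − 39)/(162 − 39) = 0.6992 ✓

0.70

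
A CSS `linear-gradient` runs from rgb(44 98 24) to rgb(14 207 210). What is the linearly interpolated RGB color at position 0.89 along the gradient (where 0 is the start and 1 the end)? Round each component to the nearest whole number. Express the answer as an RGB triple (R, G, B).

(17, 195, 190)

R = 44 + 0.89 × (14 − 44) = 44 + 0.89 × -30 = 17.3 → 17
G = 98 + 0.89 × (207 − 98) = 98 + 0.89 × 109 = 195.01 → 195
B = 24 + 0.89 × (210 − 24) = 24 + 0.89 × 186 = 189.54 → 190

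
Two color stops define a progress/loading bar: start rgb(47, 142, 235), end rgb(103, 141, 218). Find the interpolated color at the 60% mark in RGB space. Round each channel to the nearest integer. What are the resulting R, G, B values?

60% corresponds to t = 0.6.
R = 47 + 0.6 × (103 − 47) = 47 + 0.6 × 56 = 80.6 → 81
G = 142 + 0.6 × (141 − 142) = 142 + 0.6 × -1 = 141.4 → 141
B = 235 + 0.6 × (218 − 235) = 235 + 0.6 × -17 = 224.8 → 225

(81, 141, 225)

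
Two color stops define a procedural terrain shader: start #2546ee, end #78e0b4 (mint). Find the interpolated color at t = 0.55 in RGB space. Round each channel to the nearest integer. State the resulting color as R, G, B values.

#2546ee → (37, 70, 238); #78e0b4 → (120, 224, 180).
R = 37 + 0.55 × (120 − 37) = 37 + 0.55 × 83 = 82.65 → 83
G = 70 + 0.55 × (224 − 70) = 70 + 0.55 × 154 = 154.7 → 155
B = 238 + 0.55 × (180 − 238) = 238 + 0.55 × -58 = 206.1 → 206

(83, 155, 206)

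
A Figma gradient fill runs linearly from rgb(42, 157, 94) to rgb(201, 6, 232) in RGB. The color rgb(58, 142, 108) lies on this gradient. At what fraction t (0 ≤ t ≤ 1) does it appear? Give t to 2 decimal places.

0.10

Invert the lerp on the R channel (largest span, 159): t = (58 − 42) / (201 − 42) = 16/159 = 0.10063.
Check on G: (142 − 157)/(6 − 157) = 0.09934 ✓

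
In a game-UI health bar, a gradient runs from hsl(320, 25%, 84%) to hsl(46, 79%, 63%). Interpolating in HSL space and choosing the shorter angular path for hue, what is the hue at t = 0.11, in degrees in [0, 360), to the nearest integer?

Hue: 46 − 320 = -274°, but |-274| > 180 so the shorter arc goes the other way: Δh = -274 + 360 = 86°.
H = 320 + 0.11 × (86) = 329.46 → 329°

329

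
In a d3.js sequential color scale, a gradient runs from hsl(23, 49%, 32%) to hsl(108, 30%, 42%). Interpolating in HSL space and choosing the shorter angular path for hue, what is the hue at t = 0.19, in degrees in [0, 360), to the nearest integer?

Hue arc: Δh = 108 − 23 = 85° (|Δh| ≤ 180, already the shorter path).
H = 23 + 0.19 × (85) = 39.15 → 39°

39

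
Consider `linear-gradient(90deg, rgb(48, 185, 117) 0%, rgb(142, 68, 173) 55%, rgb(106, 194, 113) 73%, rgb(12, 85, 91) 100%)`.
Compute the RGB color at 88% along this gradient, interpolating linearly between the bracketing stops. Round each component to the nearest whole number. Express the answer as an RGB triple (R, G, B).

(54, 133, 101)

88% lies between the 73% and 100% stops, so the local fraction is t = (88 − 73)/(100 − 73) = 15/27 ≈ 0.5556.
R = 106 + 0.5556 × (12 − 106) = 53.774 → 54
G = 194 + 0.5556 × (85 − 194) = 133.44 → 133
B = 113 + 0.5556 × (91 − 113) = 100.777 → 101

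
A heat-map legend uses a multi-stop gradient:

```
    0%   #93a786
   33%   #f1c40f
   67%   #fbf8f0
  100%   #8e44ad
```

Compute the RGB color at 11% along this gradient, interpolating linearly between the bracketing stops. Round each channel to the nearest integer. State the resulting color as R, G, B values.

(178, 177, 94)

11% lies between the 0% and 33% stops, so the local fraction is t = (11 − 0)/(33 − 0) = 11/33 ≈ 0.3333.
#93a786 → (147, 167, 134); #f1c40f → (241, 196, 15).
R = 147 + 0.3333 × (241 − 147) = 178.33 → 178
G = 167 + 0.3333 × (196 − 167) = 176.666 → 177
B = 134 + 0.3333 × (15 − 134) = 94.337 → 94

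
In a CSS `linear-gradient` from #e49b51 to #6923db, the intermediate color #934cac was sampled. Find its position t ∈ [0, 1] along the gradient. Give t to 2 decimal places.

0.66

Invert the lerp on the B channel (largest span, 138): t = (172 − 81) / (219 − 81) = 91/138 = 0.65942.
Check on R: (147 − 228)/(105 − 228) = 0.6585 ✓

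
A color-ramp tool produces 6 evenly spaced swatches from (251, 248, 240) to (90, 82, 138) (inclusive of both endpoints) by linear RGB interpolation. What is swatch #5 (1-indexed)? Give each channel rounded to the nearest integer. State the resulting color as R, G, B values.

(122, 115, 158)

With 6 swatches and endpoints inclusive, swatch 5 sits at t = (5 − 1)/(6 − 1) = 4/5 ≈ 0.8.
R = 251 + 0.8 × (90 − 251) = 122.2 → 122
G = 248 + 0.8 × (82 − 248) = 115.2 → 115
B = 240 + 0.8 × (138 − 240) = 158.4 → 158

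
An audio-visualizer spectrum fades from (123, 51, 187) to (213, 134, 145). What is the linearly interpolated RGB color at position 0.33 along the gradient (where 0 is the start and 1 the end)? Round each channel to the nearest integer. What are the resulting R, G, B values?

R = 123 + 0.33 × (213 − 123) = 123 + 0.33 × 90 = 152.7 → 153
G = 51 + 0.33 × (134 − 51) = 51 + 0.33 × 83 = 78.39 → 78
B = 187 + 0.33 × (145 − 187) = 187 + 0.33 × -42 = 173.14 → 173
So the blended color is (153, 78, 173), about #994ead.

(153, 78, 173)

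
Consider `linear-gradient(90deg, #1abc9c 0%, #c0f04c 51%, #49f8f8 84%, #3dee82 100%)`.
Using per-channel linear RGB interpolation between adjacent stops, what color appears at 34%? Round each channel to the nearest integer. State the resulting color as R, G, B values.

(137, 223, 103)

34% lies between the 0% and 51% stops, so the local fraction is t = (34 − 0)/(51 − 0) = 34/51 ≈ 0.6667.
#1abc9c → (26, 188, 156); #c0f04c → (192, 240, 76).
R = 26 + 0.6667 × (192 − 26) = 136.672 → 137
G = 188 + 0.6667 × (240 − 188) = 222.668 → 223
B = 156 + 0.6667 × (76 − 156) = 102.664 → 103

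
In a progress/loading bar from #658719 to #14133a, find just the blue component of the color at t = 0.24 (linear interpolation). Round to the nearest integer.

B₁ = 25 (from #658719), B₂ = 58 (from #14133a).
B = 25 + 0.24 × (58 − 25) = 32.92 → 33

33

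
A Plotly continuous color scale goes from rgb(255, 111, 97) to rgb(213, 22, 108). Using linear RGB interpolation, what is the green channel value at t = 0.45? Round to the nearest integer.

G = 111 + 0.45 × (22 − 111) = 70.95 → 71

71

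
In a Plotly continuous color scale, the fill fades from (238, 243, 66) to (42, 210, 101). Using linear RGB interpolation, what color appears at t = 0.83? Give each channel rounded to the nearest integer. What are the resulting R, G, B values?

R = 238 + 0.83 × (42 − 238) = 238 + 0.83 × -196 = 75.32 → 75
G = 243 + 0.83 × (210 − 243) = 243 + 0.83 × -33 = 215.61 → 216
B = 66 + 0.83 × (101 − 66) = 66 + 0.83 × 35 = 95.05 → 95
So the blended color is (75, 216, 95), about #4bd85f.

(75, 216, 95)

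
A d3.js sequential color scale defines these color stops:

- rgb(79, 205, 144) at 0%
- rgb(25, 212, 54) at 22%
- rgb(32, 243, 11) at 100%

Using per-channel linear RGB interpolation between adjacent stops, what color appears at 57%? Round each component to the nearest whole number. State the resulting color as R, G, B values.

(28, 226, 35)

57% lies between the 22% and 100% stops, so the local fraction is t = (57 − 22)/(100 − 22) = 35/78 ≈ 0.4487.
R = 25 + 0.4487 × (32 − 25) = 28.141 → 28
G = 212 + 0.4487 × (243 − 212) = 225.91 → 226
B = 54 + 0.4487 × (11 − 54) = 34.706 → 35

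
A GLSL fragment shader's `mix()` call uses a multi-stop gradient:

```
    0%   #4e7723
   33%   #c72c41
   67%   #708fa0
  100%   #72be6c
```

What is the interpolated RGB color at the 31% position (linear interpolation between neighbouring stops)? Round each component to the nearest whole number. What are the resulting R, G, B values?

(192, 49, 63)

31% lies between the 0% and 33% stops, so the local fraction is t = (31 − 0)/(33 − 0) = 31/33 ≈ 0.9394.
#4e7723 → (78, 119, 35); #c72c41 → (199, 44, 65).
R = 78 + 0.9394 × (199 − 78) = 191.667 → 192
G = 119 + 0.9394 × (44 − 119) = 48.545 → 49
B = 35 + 0.9394 × (65 − 35) = 63.182 → 63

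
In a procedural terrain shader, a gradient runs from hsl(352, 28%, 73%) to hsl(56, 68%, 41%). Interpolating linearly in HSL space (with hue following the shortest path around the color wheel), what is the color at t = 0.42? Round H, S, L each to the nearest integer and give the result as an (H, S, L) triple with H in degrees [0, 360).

(19, 45, 60)

Hue: 56 − 352 = -296°, but |-296| > 180 so the shorter arc goes the other way: Δh = -296 + 360 = 64°.
H = 352 + 0.42 × (64) = 378.88 → 379 → 379 mod 360 = 19°
S = 28 + 0.42 × (68 − 28) = 44.8 → 45%
L = 73 + 0.42 × (41 − 73) = 59.56 → 60%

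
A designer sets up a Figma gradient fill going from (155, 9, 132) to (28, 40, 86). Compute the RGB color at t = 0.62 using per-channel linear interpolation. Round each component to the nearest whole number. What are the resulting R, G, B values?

(76, 28, 103)

R = 155 + 0.62 × (28 − 155) = 155 + 0.62 × -127 = 76.26 → 76
G = 9 + 0.62 × (40 − 9) = 9 + 0.62 × 31 = 28.22 → 28
B = 132 + 0.62 × (86 − 132) = 132 + 0.62 × -46 = 103.48 → 103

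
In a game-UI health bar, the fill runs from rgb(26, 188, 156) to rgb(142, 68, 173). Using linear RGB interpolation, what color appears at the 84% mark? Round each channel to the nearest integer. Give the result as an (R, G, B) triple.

(123, 87, 170)

84% corresponds to t = 0.84.
R = 26 + 0.84 × (142 − 26) = 26 + 0.84 × 116 = 123.44 → 123
G = 188 + 0.84 × (68 − 188) = 188 + 0.84 × -120 = 87.2 → 87
B = 156 + 0.84 × (173 − 156) = 156 + 0.84 × 17 = 170.28 → 170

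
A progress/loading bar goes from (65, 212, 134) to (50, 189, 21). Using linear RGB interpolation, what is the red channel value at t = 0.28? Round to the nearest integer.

R = 65 + 0.28 × (50 − 65) = 60.8 → 61

61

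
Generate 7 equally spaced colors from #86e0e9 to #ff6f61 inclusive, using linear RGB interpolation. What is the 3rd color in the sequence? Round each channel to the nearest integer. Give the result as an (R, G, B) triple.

(174, 186, 188)

With 7 swatches and endpoints inclusive, swatch 3 sits at t = (3 − 1)/(7 − 1) = 2/6 ≈ 0.3333.
#86e0e9 → (134, 224, 233); #ff6f61 → (255, 111, 97).
R = 134 + 0.3333 × (255 − 134) = 174.329 → 174
G = 224 + 0.3333 × (111 − 224) = 186.337 → 186
B = 233 + 0.3333 × (97 − 233) = 187.671 → 188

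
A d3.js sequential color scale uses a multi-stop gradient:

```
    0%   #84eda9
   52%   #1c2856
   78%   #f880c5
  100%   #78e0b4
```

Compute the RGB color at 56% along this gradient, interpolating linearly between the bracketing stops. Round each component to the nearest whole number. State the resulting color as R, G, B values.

56% lies between the 52% and 78% stops, so the local fraction is t = (56 − 52)/(78 − 52) = 4/26 ≈ 0.1538.
#1c2856 → (28, 40, 86); #f880c5 → (248, 128, 197).
R = 28 + 0.1538 × (248 − 28) = 61.836 → 62
G = 40 + 0.1538 × (128 − 40) = 53.534 → 54
B = 86 + 0.1538 × (197 − 86) = 103.072 → 103

(62, 54, 103)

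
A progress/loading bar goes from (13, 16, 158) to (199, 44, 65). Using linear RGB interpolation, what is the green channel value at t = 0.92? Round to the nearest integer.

G = 16 + 0.92 × (44 − 16) = 41.76 → 42

42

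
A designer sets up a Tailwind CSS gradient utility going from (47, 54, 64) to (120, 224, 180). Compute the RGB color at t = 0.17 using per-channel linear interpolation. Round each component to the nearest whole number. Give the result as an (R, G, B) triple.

(59, 83, 84)

R = 47 + 0.17 × (120 − 47) = 47 + 0.17 × 73 = 59.41 → 59
G = 54 + 0.17 × (224 − 54) = 54 + 0.17 × 170 = 82.9 → 83
B = 64 + 0.17 × (180 − 64) = 64 + 0.17 × 116 = 83.72 → 84
So the blended color is (59, 83, 84), about #3b5354.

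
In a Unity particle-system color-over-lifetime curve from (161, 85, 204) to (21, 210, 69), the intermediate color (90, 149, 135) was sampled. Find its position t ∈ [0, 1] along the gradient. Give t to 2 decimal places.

0.51

Invert the lerp on the R channel (largest span, 140): t = (90 − 161) / (21 − 161) = -71/-140 = 0.50714.
Check on G: (149 − 85)/(210 − 85) = 0.512 ✓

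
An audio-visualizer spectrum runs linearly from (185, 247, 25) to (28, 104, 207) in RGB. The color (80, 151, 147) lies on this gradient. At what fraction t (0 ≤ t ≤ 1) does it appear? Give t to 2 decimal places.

Invert the lerp on the B channel (largest span, 182): t = (147 − 25) / (207 − 25) = 122/182 = 0.67033.
Check on R: (80 − 185)/(28 − 185) = 0.6688 ✓

0.67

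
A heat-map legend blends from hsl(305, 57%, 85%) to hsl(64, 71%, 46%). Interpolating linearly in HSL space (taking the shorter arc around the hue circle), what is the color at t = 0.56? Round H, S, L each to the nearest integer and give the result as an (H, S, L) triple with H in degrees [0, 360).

(12, 65, 63)

Hue: 64 − 305 = -241°, but |-241| > 180 so the shorter arc goes the other way: Δh = -241 + 360 = 119°.
H = 305 + 0.56 × (119) = 371.64 → 372 → 372 mod 360 = 12°
S = 57 + 0.56 × (71 − 57) = 64.84 → 65%
L = 85 + 0.56 × (46 − 85) = 63.16 → 63%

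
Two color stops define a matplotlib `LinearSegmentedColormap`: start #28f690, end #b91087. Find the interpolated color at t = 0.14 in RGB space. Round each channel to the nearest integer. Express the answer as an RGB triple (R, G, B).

#28f690 → (40, 246, 144); #b91087 → (185, 16, 135).
R = 40 + 0.14 × (185 − 40) = 40 + 0.14 × 145 = 60.3 → 60
G = 246 + 0.14 × (16 − 246) = 246 + 0.14 × -230 = 213.8 → 214
B = 144 + 0.14 × (135 − 144) = 144 + 0.14 × -9 = 142.74 → 143

(60, 214, 143)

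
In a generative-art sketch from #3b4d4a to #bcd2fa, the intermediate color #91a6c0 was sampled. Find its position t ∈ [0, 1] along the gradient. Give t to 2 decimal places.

Invert the lerp on the B channel (largest span, 176): t = (192 − 74) / (250 − 74) = 118/176 = 0.67045.
Check on R: (145 − 59)/(188 − 59) = 0.6667 ✓

0.67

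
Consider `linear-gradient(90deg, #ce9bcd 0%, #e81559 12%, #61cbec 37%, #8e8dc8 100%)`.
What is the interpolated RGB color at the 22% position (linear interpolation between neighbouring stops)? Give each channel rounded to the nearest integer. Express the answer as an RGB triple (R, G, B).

22% lies between the 12% and 37% stops, so the local fraction is t = (22 − 12)/(37 − 12) = 10/25 ≈ 0.4.
#e81559 → (232, 21, 89); #61cbec → (97, 203, 236).
R = 232 + 0.4 × (97 − 232) = 178 → 178
G = 21 + 0.4 × (203 − 21) = 93.8 → 94
B = 89 + 0.4 × (236 − 89) = 147.8 → 148

(178, 94, 148)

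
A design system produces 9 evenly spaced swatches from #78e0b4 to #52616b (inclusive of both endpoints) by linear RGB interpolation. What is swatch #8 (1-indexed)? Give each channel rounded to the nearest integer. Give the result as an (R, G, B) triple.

(87, 113, 116)

With 9 swatches and endpoints inclusive, swatch 8 sits at t = (8 − 1)/(9 − 1) = 7/8 ≈ 0.875.
#78e0b4 → (120, 224, 180); #52616b → (82, 97, 107).
R = 120 + 0.875 × (82 − 120) = 86.75 → 87
G = 224 + 0.875 × (97 − 224) = 112.875 → 113
B = 180 + 0.875 × (107 − 180) = 116.125 → 116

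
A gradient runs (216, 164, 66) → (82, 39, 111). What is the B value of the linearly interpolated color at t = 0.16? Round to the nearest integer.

B = 66 + 0.16 × (111 − 66) = 73.2 → 73

73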